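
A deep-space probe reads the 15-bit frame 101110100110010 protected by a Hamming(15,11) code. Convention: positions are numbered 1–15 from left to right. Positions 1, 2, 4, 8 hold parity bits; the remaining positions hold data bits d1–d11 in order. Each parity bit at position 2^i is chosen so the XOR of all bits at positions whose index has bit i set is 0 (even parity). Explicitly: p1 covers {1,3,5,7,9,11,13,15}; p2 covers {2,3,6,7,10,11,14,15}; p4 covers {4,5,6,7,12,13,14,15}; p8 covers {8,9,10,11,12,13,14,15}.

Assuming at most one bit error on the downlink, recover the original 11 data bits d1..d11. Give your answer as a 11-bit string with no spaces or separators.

s1 (pos 1,3,5,7,9,11,13,15): 1⊕1⊕1⊕1⊕0⊕1⊕0⊕0 = 1
s2 (pos 2,3,6,7,10,11,14,15): 0⊕1⊕0⊕1⊕1⊕1⊕1⊕0 = 1
s4 (pos 4,5,6,7,12,13,14,15): 1⊕1⊕0⊕1⊕0⊕0⊕1⊕0 = 0
s8 (pos 8,9,10,11,12,13,14,15): 0⊕0⊕1⊕1⊕0⊕0⊕1⊕0 = 1
Syndrome s8…s1 = 1011 → error at position 11.
Flip position 11: 101110100110010 → 101110100100010
Read data bits from positions 3,5,6,7,9,10,11,12,13,14,15: 11010100010

11010100010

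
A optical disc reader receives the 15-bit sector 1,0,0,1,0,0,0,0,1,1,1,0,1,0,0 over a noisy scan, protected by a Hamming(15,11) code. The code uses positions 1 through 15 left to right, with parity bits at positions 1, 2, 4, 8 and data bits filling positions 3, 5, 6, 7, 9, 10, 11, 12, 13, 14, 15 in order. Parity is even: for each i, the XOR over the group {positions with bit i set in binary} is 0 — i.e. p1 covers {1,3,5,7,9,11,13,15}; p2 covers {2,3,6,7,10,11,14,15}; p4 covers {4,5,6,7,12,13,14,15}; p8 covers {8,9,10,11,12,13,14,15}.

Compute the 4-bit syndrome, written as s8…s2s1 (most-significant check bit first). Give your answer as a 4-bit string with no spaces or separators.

0000

s1 (pos 1,3,5,7,9,11,13,15): 1⊕0⊕0⊕0⊕1⊕1⊕1⊕0 = 0
s2 (pos 2,3,6,7,10,11,14,15): 0⊕0⊕0⊕0⊕1⊕1⊕0⊕0 = 0
s4 (pos 4,5,6,7,12,13,14,15): 1⊕0⊕0⊕0⊕0⊕1⊕0⊕0 = 0
s8 (pos 8,9,10,11,12,13,14,15): 0⊕1⊕1⊕1⊕0⊕1⊕0⊕0 = 0
Syndrome s8…s1 = 0000 → no error.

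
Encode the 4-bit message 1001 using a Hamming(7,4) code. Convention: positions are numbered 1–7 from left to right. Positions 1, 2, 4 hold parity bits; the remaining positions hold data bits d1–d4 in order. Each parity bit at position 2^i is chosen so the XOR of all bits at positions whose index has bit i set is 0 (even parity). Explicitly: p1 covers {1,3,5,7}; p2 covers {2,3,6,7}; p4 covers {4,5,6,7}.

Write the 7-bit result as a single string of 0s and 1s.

0011001

Place data at non-parity positions: p1 p2 1 p4 0 0 1
p1 (pos 1,3,5,7): XOR of data positions = 1⊕0⊕1 = 0
p2 (pos 2,3,6,7): XOR of data positions = 1⊕0⊕1 = 0
p4 (pos 4,5,6,7): XOR of data positions = 0⊕0⊕1 = 1
Codeword: 0011001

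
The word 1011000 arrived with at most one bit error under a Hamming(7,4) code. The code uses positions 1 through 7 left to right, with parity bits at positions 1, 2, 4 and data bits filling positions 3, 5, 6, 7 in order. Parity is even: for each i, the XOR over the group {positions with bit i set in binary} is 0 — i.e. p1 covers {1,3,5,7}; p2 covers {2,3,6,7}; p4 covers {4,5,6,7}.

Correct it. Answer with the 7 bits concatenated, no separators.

1011010

s1 (pos 1,3,5,7): 1⊕1⊕0⊕0 = 0
s2 (pos 2,3,6,7): 0⊕1⊕0⊕0 = 1
s4 (pos 4,5,6,7): 1⊕0⊕0⊕0 = 1
Syndrome s4…s1 = 110 → error at position 6.
Flip position 6: 1011000 → 1011010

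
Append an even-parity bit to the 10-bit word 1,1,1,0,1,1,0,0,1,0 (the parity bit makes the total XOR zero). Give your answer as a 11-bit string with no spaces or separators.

XOR of the 10 data bits: 1⊕1⊕1⊕0⊕1⊕1⊕0⊕0⊕1⊕0 = 0
Parity bit = 0 (so all 11 bits XOR to 0).

11101100100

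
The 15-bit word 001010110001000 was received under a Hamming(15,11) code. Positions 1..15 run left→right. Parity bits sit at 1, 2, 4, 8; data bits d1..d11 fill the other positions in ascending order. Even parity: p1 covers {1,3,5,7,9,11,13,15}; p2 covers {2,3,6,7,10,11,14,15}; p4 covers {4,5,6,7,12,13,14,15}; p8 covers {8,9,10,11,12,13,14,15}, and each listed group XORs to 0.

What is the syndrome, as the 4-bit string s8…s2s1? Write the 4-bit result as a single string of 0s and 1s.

s1 (pos 1,3,5,7,9,11,13,15): 0⊕1⊕1⊕1⊕0⊕0⊕0⊕0 = 1
s2 (pos 2,3,6,7,10,11,14,15): 0⊕1⊕0⊕1⊕0⊕0⊕0⊕0 = 0
s4 (pos 4,5,6,7,12,13,14,15): 0⊕1⊕0⊕1⊕1⊕0⊕0⊕0 = 1
s8 (pos 8,9,10,11,12,13,14,15): 1⊕0⊕0⊕0⊕1⊕0⊕0⊕0 = 0
Syndrome s8…s1 = 0101 → error at position 5.

0101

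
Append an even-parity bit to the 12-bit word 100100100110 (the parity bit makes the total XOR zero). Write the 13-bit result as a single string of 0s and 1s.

XOR of the 12 data bits: 1⊕0⊕0⊕1⊕0⊕0⊕1⊕0⊕0⊕1⊕1⊕0 = 1
Parity bit = 1 (so all 13 bits XOR to 0).

1001001001101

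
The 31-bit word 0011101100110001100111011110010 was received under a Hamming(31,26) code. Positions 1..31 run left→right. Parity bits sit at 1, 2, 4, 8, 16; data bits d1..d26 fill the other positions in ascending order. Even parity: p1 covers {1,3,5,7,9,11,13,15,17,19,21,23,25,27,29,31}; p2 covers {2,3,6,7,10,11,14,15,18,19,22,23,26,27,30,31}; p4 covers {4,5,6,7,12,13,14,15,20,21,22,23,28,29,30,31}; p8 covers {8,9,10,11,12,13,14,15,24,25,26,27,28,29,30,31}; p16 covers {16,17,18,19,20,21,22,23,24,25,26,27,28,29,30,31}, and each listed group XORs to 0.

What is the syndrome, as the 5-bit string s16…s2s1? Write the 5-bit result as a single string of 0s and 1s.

00010

s1 (pos 1,3,5,7,9,11,13,15,17,19,21,23,25,27,29,31): 0⊕1⊕1⊕1⊕0⊕1⊕0⊕0⊕1⊕0⊕1⊕0⊕1⊕1⊕0⊕0 = 0
s2 (pos 2,3,6,7,10,11,14,15,18,19,22,23,26,27,30,31): 0⊕1⊕0⊕1⊕0⊕1⊕0⊕0⊕0⊕0⊕1⊕0⊕1⊕1⊕1⊕0 = 1
s4 (pos 4,5,6,7,12,13,14,15,20,21,22,23,28,29,30,31): 1⊕1⊕0⊕1⊕1⊕0⊕0⊕0⊕1⊕1⊕1⊕0⊕0⊕0⊕1⊕0 = 0
s8 (pos 8,9,10,11,12,13,14,15,24,25,26,27,28,29,30,31): 1⊕0⊕0⊕1⊕1⊕0⊕0⊕0⊕1⊕1⊕1⊕1⊕0⊕0⊕1⊕0 = 0
s16 (pos 16,17,18,19,20,21,22,23,24,25,26,27,28,29,30,31): 1⊕1⊕0⊕0⊕1⊕1⊕1⊕0⊕1⊕1⊕1⊕1⊕0⊕0⊕1⊕0 = 0
Syndrome s16…s1 = 00010 → error at position 2.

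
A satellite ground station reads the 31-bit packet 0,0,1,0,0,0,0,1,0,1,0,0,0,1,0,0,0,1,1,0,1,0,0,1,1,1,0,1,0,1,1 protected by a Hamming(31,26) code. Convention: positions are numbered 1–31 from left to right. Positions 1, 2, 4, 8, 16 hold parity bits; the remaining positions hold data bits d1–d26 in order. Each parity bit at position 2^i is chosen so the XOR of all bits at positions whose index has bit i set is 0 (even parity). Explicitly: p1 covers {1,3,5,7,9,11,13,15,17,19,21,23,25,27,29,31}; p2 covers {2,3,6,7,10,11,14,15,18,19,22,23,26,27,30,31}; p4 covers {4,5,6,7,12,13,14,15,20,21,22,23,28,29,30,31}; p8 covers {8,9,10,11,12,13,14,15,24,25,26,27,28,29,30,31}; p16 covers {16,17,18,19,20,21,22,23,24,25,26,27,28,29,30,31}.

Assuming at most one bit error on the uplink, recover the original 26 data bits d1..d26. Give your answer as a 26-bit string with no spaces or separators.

10000100010011010011101111

s1 (pos 1,3,5,7,9,11,13,15,17,19,21,23,25,27,29,31): 0⊕1⊕0⊕0⊕0⊕0⊕0⊕0⊕0⊕1⊕1⊕0⊕1⊕0⊕0⊕1 = 1
s2 (pos 2,3,6,7,10,11,14,15,18,19,22,23,26,27,30,31): 0⊕1⊕0⊕0⊕1⊕0⊕1⊕0⊕1⊕1⊕0⊕0⊕1⊕0⊕1⊕1 = 0
s4 (pos 4,5,6,7,12,13,14,15,20,21,22,23,28,29,30,31): 0⊕0⊕0⊕0⊕0⊕0⊕1⊕0⊕0⊕1⊕0⊕0⊕1⊕0⊕1⊕1 = 1
s8 (pos 8,9,10,11,12,13,14,15,24,25,26,27,28,29,30,31): 1⊕0⊕1⊕0⊕0⊕0⊕1⊕0⊕1⊕1⊕1⊕0⊕1⊕0⊕1⊕1 = 1
s16 (pos 16,17,18,19,20,21,22,23,24,25,26,27,28,29,30,31): 0⊕0⊕1⊕1⊕0⊕1⊕0⊕0⊕1⊕1⊕1⊕0⊕1⊕0⊕1⊕1 = 1
Syndrome s16…s1 = 11101 → error at position 29.
Flip position 29: 0010000101000100011010011101011 → 0010000101000100011010011101111
Read data bits from positions 3,5,6,7,9,10,11,12,13,14,15,17,18,19,20,21,22,23,24,25,26,27,28,29,30,31: 10000100010011010011101111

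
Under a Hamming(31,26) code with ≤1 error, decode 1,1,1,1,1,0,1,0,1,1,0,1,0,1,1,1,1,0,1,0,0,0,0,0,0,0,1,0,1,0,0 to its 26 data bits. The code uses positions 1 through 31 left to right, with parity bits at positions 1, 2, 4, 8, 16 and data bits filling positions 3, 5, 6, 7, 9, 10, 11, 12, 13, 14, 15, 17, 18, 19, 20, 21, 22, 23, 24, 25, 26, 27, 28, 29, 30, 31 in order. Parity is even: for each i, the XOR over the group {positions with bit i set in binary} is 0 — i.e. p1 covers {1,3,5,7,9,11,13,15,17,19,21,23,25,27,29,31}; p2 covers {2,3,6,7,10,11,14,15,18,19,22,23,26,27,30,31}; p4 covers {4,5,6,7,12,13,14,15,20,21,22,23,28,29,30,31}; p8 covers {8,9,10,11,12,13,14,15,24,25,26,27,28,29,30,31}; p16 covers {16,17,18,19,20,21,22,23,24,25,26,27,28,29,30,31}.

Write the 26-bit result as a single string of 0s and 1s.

11011101011101000000011100

s1 (pos 1,3,5,7,9,11,13,15,17,19,21,23,25,27,29,31): 1⊕1⊕1⊕1⊕1⊕0⊕0⊕1⊕1⊕1⊕0⊕0⊕0⊕1⊕1⊕0 = 0
s2 (pos 2,3,6,7,10,11,14,15,18,19,22,23,26,27,30,31): 1⊕1⊕0⊕1⊕1⊕0⊕1⊕1⊕0⊕1⊕0⊕0⊕0⊕1⊕0⊕0 = 0
s4 (pos 4,5,6,7,12,13,14,15,20,21,22,23,28,29,30,31): 1⊕1⊕0⊕1⊕1⊕0⊕1⊕1⊕0⊕0⊕0⊕0⊕0⊕1⊕0⊕0 = 1
s8 (pos 8,9,10,11,12,13,14,15,24,25,26,27,28,29,30,31): 0⊕1⊕1⊕0⊕1⊕0⊕1⊕1⊕0⊕0⊕0⊕1⊕0⊕1⊕0⊕0 = 1
s16 (pos 16,17,18,19,20,21,22,23,24,25,26,27,28,29,30,31): 1⊕1⊕0⊕1⊕0⊕0⊕0⊕0⊕0⊕0⊕0⊕1⊕0⊕1⊕0⊕0 = 1
Syndrome s16…s1 = 11100 → error at position 28.
Flip position 28: 1111101011010111101000000010100 → 1111101011010111101000000011100
Read data bits from positions 3,5,6,7,9,10,11,12,13,14,15,17,18,19,20,21,22,23,24,25,26,27,28,29,30,31: 11011101011101000000011100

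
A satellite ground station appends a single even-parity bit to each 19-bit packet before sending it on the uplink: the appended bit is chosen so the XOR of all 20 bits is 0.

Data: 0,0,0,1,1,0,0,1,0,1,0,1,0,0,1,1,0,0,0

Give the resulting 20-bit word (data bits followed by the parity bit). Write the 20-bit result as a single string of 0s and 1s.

00011001010100110001

XOR of the 19 data bits: 0⊕0⊕0⊕1⊕1⊕0⊕0⊕1⊕0⊕1⊕0⊕1⊕0⊕0⊕1⊕1⊕0⊕0⊕0 = 1
Parity bit = 1 (so all 20 bits XOR to 0).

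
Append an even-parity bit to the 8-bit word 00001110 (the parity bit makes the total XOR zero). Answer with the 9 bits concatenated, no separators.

000011101

XOR of the 8 data bits: 0⊕0⊕0⊕0⊕1⊕1⊕1⊕0 = 1
Parity bit = 1 (so all 9 bits XOR to 0).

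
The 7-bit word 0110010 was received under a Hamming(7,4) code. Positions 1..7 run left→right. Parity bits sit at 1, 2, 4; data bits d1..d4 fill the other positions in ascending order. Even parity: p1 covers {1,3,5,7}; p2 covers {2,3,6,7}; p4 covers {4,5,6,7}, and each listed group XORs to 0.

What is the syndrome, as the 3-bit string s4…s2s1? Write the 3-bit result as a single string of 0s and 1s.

111

s1 (pos 1,3,5,7): 0⊕1⊕0⊕0 = 1
s2 (pos 2,3,6,7): 1⊕1⊕1⊕0 = 1
s4 (pos 4,5,6,7): 0⊕0⊕1⊕0 = 1
Syndrome s4…s1 = 111 → error at position 7.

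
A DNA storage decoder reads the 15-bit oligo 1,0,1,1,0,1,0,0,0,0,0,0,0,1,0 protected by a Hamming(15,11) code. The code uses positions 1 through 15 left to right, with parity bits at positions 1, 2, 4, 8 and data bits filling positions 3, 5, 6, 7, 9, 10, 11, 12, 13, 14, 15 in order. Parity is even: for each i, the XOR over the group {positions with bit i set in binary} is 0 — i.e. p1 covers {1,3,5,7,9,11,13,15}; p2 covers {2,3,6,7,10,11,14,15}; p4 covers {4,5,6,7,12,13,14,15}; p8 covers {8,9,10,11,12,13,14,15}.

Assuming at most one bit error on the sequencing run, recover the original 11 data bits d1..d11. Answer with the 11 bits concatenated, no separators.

10100000000

s1 (pos 1,3,5,7,9,11,13,15): 1⊕1⊕0⊕0⊕0⊕0⊕0⊕0 = 0
s2 (pos 2,3,6,7,10,11,14,15): 0⊕1⊕1⊕0⊕0⊕0⊕1⊕0 = 1
s4 (pos 4,5,6,7,12,13,14,15): 1⊕0⊕1⊕0⊕0⊕0⊕1⊕0 = 1
s8 (pos 8,9,10,11,12,13,14,15): 0⊕0⊕0⊕0⊕0⊕0⊕1⊕0 = 1
Syndrome s8…s1 = 1110 → error at position 14.
Flip position 14: 101101000000010 → 101101000000000
Read data bits from positions 3,5,6,7,9,10,11,12,13,14,15: 10100000000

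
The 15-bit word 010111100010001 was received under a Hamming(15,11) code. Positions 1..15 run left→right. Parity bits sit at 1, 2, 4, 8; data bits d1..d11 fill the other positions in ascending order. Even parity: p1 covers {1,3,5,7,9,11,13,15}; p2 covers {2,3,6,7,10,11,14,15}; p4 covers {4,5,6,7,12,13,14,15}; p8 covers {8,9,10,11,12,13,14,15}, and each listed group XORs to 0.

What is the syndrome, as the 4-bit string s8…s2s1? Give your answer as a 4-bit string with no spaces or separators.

0110

s1 (pos 1,3,5,7,9,11,13,15): 0⊕0⊕1⊕1⊕0⊕1⊕0⊕1 = 0
s2 (pos 2,3,6,7,10,11,14,15): 1⊕0⊕1⊕1⊕0⊕1⊕0⊕1 = 1
s4 (pos 4,5,6,7,12,13,14,15): 1⊕1⊕1⊕1⊕0⊕0⊕0⊕1 = 1
s8 (pos 8,9,10,11,12,13,14,15): 0⊕0⊕0⊕1⊕0⊕0⊕0⊕1 = 0
Syndrome s8…s1 = 0110 → error at position 6.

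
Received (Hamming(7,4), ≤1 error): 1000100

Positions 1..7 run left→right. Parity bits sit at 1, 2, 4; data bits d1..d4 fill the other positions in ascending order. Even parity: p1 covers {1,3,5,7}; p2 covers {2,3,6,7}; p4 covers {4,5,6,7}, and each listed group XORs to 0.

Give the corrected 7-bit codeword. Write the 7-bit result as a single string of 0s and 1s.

1001100

s1 (pos 1,3,5,7): 1⊕0⊕1⊕0 = 0
s2 (pos 2,3,6,7): 0⊕0⊕0⊕0 = 0
s4 (pos 4,5,6,7): 0⊕1⊕0⊕0 = 1
Syndrome s4…s1 = 100 → error at position 4.
Flip position 4: 1000100 → 1001100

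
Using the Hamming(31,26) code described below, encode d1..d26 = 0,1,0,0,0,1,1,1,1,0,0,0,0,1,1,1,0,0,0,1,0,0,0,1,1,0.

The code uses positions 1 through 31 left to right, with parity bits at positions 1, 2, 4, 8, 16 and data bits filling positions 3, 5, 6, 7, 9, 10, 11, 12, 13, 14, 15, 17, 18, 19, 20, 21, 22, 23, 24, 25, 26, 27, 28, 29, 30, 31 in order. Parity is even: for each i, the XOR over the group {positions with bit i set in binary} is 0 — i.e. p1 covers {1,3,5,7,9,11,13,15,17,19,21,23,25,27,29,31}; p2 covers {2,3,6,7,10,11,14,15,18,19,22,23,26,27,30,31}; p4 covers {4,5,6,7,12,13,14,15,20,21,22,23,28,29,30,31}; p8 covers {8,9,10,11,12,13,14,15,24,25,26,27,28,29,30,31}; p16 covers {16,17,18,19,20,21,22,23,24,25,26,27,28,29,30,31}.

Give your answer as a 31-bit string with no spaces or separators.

Place data at non-parity positions: p1 p2 0 p4 1 0 0 p8 0 1 1 1 1 0 0 p16 0 0 1 1 1 0 0 0 1 0 0 0 1 1 0
p1 (pos 1,3,5,7,9,11,13,15,17,19,21,23,25,27,29,31): XOR of data positions = 0⊕1⊕0⊕0⊕1⊕1⊕0⊕0⊕1⊕1⊕0⊕1⊕0⊕1⊕0 = 1
p2 (pos 2,3,6,7,10,11,14,15,18,19,22,23,26,27,30,31): XOR of data positions = 0⊕0⊕0⊕1⊕1⊕0⊕0⊕0⊕1⊕0⊕0⊕0⊕0⊕1⊕0 = 0
p4 (pos 4,5,6,7,12,13,14,15,20,21,22,23,28,29,30,31): XOR of data positions = 1⊕0⊕0⊕1⊕1⊕0⊕0⊕1⊕1⊕0⊕0⊕0⊕1⊕1⊕0 = 1
p8 (pos 8,9,10,11,12,13,14,15,24,25,26,27,28,29,30,31): XOR of data positions = 0⊕1⊕1⊕1⊕1⊕0⊕0⊕0⊕1⊕0⊕0⊕0⊕1⊕1⊕0 = 1
p16 (pos 16,17,18,19,20,21,22,23,24,25,26,27,28,29,30,31): XOR of data positions = 0⊕0⊕1⊕1⊕1⊕0⊕0⊕0⊕1⊕0⊕0⊕0⊕1⊕1⊕0 = 0
Codeword: 1001100101111000001110001000110

1001100101111000001110001000110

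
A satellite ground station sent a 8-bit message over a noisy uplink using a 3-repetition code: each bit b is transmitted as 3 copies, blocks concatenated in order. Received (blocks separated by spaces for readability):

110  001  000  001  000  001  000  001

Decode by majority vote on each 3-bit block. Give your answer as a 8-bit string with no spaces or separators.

Block 1 (110): 2 ones → 1
Block 2 (001): 1 one → 0
Block 3 (000): 0 ones → 0
Block 4 (001): 1 one → 0
Block 5 (000): 0 ones → 0
Block 6 (001): 1 one → 0
Block 7 (000): 0 ones → 0
Block 8 (001): 1 one → 0

10000000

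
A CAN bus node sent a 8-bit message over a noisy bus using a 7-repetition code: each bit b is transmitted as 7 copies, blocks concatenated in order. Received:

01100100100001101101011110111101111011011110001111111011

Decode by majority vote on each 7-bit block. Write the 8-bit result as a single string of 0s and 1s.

00111111

Block 1 (0110010): 3 ones → 0
Block 2 (0100001): 2 ones → 0
Block 3 (1011010): 4 ones → 1
Block 4 (1111011): 6 ones → 1
Block 5 (1101111): 6 ones → 1
Block 6 (0110111): 5 ones → 1
Block 7 (1000111): 4 ones → 1
Block 8 (1111011): 6 ones → 1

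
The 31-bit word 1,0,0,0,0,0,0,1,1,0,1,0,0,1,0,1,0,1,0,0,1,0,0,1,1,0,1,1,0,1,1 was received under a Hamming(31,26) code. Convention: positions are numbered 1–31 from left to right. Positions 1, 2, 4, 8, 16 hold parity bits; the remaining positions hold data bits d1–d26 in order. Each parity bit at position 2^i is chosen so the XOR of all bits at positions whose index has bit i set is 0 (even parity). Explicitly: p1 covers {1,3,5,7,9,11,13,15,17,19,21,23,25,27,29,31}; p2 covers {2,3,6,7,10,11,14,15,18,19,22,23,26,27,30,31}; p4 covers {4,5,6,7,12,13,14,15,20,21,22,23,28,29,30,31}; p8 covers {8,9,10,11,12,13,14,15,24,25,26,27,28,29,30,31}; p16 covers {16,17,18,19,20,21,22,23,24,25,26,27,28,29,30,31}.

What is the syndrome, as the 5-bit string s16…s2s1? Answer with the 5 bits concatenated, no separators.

s1 (pos 1,3,5,7,9,11,13,15,17,19,21,23,25,27,29,31): 1⊕0⊕0⊕0⊕1⊕1⊕0⊕0⊕0⊕0⊕1⊕0⊕1⊕1⊕0⊕1 = 1
s2 (pos 2,3,6,7,10,11,14,15,18,19,22,23,26,27,30,31): 0⊕0⊕0⊕0⊕0⊕1⊕1⊕0⊕1⊕0⊕0⊕0⊕0⊕1⊕1⊕1 = 0
s4 (pos 4,5,6,7,12,13,14,15,20,21,22,23,28,29,30,31): 0⊕0⊕0⊕0⊕0⊕0⊕1⊕0⊕0⊕1⊕0⊕0⊕1⊕0⊕1⊕1 = 1
s8 (pos 8,9,10,11,12,13,14,15,24,25,26,27,28,29,30,31): 1⊕1⊕0⊕1⊕0⊕0⊕1⊕0⊕1⊕1⊕0⊕1⊕1⊕0⊕1⊕1 = 0
s16 (pos 16,17,18,19,20,21,22,23,24,25,26,27,28,29,30,31): 1⊕0⊕1⊕0⊕0⊕1⊕0⊕0⊕1⊕1⊕0⊕1⊕1⊕0⊕1⊕1 = 1
Syndrome s16…s1 = 10101 → error at position 21.

10101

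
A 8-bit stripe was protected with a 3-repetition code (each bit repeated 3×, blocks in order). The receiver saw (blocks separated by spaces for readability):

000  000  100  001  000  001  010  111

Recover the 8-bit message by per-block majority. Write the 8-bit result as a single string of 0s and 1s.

00000001

Block 1 (000): 0 ones → 0
Block 2 (000): 0 ones → 0
Block 3 (100): 1 one → 0
Block 4 (001): 1 one → 0
Block 5 (000): 0 ones → 0
Block 6 (001): 1 one → 0
Block 7 (010): 1 one → 0
Block 8 (111): 3 ones → 1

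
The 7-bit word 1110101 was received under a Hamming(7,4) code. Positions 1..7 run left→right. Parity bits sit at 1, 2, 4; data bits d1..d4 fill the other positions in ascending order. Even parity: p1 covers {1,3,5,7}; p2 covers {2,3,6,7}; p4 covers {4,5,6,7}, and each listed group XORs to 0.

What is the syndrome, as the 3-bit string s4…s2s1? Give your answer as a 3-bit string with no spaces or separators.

s1 (pos 1,3,5,7): 1⊕1⊕1⊕1 = 0
s2 (pos 2,3,6,7): 1⊕1⊕0⊕1 = 1
s4 (pos 4,5,6,7): 0⊕1⊕0⊕1 = 0
Syndrome s4…s1 = 010 → error at position 2.

010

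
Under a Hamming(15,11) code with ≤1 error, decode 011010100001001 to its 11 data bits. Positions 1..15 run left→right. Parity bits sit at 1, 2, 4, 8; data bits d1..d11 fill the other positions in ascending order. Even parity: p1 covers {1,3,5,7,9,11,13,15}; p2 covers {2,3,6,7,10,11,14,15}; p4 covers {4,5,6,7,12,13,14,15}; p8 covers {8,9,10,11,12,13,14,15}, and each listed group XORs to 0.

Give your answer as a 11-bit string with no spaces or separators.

11010001001

s1 (pos 1,3,5,7,9,11,13,15): 0⊕1⊕1⊕1⊕0⊕0⊕0⊕1 = 0
s2 (pos 2,3,6,7,10,11,14,15): 1⊕1⊕0⊕1⊕0⊕0⊕0⊕1 = 0
s4 (pos 4,5,6,7,12,13,14,15): 0⊕1⊕0⊕1⊕1⊕0⊕0⊕1 = 0
s8 (pos 8,9,10,11,12,13,14,15): 0⊕0⊕0⊕0⊕1⊕0⊕0⊕1 = 0
Syndrome s8…s1 = 0000 → no error.
Read data bits from positions 3,5,6,7,9,10,11,12,13,14,15: 11010001001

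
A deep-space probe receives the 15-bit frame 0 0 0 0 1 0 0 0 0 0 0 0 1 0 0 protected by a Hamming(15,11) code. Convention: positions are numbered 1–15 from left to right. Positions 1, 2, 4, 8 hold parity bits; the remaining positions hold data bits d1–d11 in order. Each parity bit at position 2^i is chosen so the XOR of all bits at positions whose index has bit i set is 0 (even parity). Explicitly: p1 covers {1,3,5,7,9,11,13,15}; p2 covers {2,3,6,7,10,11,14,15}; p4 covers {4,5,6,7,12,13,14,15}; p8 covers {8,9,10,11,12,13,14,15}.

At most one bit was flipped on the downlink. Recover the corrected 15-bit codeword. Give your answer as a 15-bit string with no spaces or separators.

000010010000100

s1 (pos 1,3,5,7,9,11,13,15): 0⊕0⊕1⊕0⊕0⊕0⊕1⊕0 = 0
s2 (pos 2,3,6,7,10,11,14,15): 0⊕0⊕0⊕0⊕0⊕0⊕0⊕0 = 0
s4 (pos 4,5,6,7,12,13,14,15): 0⊕1⊕0⊕0⊕0⊕1⊕0⊕0 = 0
s8 (pos 8,9,10,11,12,13,14,15): 0⊕0⊕0⊕0⊕0⊕1⊕0⊕0 = 1
Syndrome s8…s1 = 1000 → error at position 8.
Flip position 8: 000010000000100 → 000010010000100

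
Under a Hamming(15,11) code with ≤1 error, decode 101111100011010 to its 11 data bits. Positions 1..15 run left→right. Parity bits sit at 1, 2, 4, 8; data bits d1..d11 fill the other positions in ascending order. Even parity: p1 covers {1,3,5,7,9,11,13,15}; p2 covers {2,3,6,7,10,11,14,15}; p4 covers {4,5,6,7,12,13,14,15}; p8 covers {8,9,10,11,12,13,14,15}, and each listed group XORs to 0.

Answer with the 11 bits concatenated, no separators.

11110001010

s1 (pos 1,3,5,7,9,11,13,15): 1⊕1⊕1⊕1⊕0⊕1⊕0⊕0 = 1
s2 (pos 2,3,6,7,10,11,14,15): 0⊕1⊕1⊕1⊕0⊕1⊕1⊕0 = 1
s4 (pos 4,5,6,7,12,13,14,15): 1⊕1⊕1⊕1⊕1⊕0⊕1⊕0 = 0
s8 (pos 8,9,10,11,12,13,14,15): 0⊕0⊕0⊕1⊕1⊕0⊕1⊕0 = 1
Syndrome s8…s1 = 1011 → error at position 11.
Flip position 11: 101111100011010 → 101111100001010
Read data bits from positions 3,5,6,7,9,10,11,12,13,14,15: 11110001010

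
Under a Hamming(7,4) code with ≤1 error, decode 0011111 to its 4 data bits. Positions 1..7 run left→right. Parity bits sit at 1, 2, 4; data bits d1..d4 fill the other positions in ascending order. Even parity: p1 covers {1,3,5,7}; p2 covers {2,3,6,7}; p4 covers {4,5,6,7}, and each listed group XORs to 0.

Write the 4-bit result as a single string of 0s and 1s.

0111

s1 (pos 1,3,5,7): 0⊕1⊕1⊕1 = 1
s2 (pos 2,3,6,7): 0⊕1⊕1⊕1 = 1
s4 (pos 4,5,6,7): 1⊕1⊕1⊕1 = 0
Syndrome s4…s1 = 011 → error at position 3.
Flip position 3: 0011111 → 0001111
Read data bits from positions 3,5,6,7: 0111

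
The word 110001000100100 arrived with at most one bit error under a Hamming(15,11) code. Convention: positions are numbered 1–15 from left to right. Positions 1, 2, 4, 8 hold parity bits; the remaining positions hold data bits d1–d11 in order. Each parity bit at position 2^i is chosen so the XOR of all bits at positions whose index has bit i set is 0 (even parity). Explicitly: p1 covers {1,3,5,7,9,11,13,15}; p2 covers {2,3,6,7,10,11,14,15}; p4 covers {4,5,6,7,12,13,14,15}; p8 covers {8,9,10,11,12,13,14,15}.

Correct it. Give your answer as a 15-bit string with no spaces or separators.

s1 (pos 1,3,5,7,9,11,13,15): 1⊕0⊕0⊕0⊕0⊕0⊕1⊕0 = 0
s2 (pos 2,3,6,7,10,11,14,15): 1⊕0⊕1⊕0⊕1⊕0⊕0⊕0 = 1
s4 (pos 4,5,6,7,12,13,14,15): 0⊕0⊕1⊕0⊕0⊕1⊕0⊕0 = 0
s8 (pos 8,9,10,11,12,13,14,15): 0⊕0⊕1⊕0⊕0⊕1⊕0⊕0 = 0
Syndrome s8…s1 = 0010 → error at position 2.
Flip position 2: 110001000100100 → 100001000100100

100001000100100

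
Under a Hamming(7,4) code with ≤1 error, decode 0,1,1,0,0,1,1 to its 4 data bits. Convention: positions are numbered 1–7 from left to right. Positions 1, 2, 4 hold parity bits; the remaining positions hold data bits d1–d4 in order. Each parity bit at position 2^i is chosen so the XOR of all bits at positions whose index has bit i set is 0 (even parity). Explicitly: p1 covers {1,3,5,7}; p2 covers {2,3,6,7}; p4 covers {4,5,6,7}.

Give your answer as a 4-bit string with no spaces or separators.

1011

s1 (pos 1,3,5,7): 0⊕1⊕0⊕1 = 0
s2 (pos 2,3,6,7): 1⊕1⊕1⊕1 = 0
s4 (pos 4,5,6,7): 0⊕0⊕1⊕1 = 0
Syndrome s4…s1 = 000 → no error.
Read data bits from positions 3,5,6,7: 1011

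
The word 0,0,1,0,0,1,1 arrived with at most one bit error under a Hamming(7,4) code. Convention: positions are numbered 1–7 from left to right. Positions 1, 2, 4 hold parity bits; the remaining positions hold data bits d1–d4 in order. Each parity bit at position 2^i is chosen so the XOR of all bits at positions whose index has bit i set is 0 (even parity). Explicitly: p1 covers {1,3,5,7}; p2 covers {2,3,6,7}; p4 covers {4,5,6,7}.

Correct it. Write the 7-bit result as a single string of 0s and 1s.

s1 (pos 1,3,5,7): 0⊕1⊕0⊕1 = 0
s2 (pos 2,3,6,7): 0⊕1⊕1⊕1 = 1
s4 (pos 4,5,6,7): 0⊕0⊕1⊕1 = 0
Syndrome s4…s1 = 010 → error at position 2.
Flip position 2: 0010011 → 0110011

0110011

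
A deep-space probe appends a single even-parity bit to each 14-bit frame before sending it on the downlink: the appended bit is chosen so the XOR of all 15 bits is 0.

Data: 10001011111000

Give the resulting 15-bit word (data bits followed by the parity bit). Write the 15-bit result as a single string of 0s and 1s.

XOR of the 14 data bits: 1⊕0⊕0⊕0⊕1⊕0⊕1⊕1⊕1⊕1⊕1⊕0⊕0⊕0 = 1
Parity bit = 1 (so all 15 bits XOR to 0).

100010111110001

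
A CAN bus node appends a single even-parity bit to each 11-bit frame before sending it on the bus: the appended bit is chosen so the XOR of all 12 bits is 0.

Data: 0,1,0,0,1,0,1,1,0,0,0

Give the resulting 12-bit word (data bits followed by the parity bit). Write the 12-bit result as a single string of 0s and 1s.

010010110000

XOR of the 11 data bits: 0⊕1⊕0⊕0⊕1⊕0⊕1⊕1⊕0⊕0⊕0 = 0
Parity bit = 0 (so all 12 bits XOR to 0).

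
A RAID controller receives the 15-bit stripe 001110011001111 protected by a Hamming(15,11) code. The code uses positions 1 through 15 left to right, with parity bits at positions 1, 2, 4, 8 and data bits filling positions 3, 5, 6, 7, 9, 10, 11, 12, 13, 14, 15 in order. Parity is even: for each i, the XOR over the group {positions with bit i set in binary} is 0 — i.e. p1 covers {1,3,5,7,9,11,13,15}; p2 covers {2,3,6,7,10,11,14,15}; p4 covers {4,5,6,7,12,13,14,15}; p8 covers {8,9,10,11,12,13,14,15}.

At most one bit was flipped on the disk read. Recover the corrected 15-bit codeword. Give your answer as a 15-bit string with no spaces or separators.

s1 (pos 1,3,5,7,9,11,13,15): 0⊕1⊕1⊕0⊕1⊕0⊕1⊕1 = 1
s2 (pos 2,3,6,7,10,11,14,15): 0⊕1⊕0⊕0⊕0⊕0⊕1⊕1 = 1
s4 (pos 4,5,6,7,12,13,14,15): 1⊕1⊕0⊕0⊕1⊕1⊕1⊕1 = 0
s8 (pos 8,9,10,11,12,13,14,15): 1⊕1⊕0⊕0⊕1⊕1⊕1⊕1 = 0
Syndrome s8…s1 = 0011 → error at position 3.
Flip position 3: 001110011001111 → 000110011001111

000110011001111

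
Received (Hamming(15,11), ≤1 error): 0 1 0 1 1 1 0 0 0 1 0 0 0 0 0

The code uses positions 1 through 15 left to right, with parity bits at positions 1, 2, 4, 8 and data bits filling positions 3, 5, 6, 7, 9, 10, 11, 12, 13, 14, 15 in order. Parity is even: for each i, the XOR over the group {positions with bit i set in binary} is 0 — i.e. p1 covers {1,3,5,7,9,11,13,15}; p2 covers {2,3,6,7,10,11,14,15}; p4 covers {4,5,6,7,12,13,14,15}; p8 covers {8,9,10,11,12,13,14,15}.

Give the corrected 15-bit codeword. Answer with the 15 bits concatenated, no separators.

010111000100001

s1 (pos 1,3,5,7,9,11,13,15): 0⊕0⊕1⊕0⊕0⊕0⊕0⊕0 = 1
s2 (pos 2,3,6,7,10,11,14,15): 1⊕0⊕1⊕0⊕1⊕0⊕0⊕0 = 1
s4 (pos 4,5,6,7,12,13,14,15): 1⊕1⊕1⊕0⊕0⊕0⊕0⊕0 = 1
s8 (pos 8,9,10,11,12,13,14,15): 0⊕0⊕1⊕0⊕0⊕0⊕0⊕0 = 1
Syndrome s8…s1 = 1111 → error at position 15.
Flip position 15: 010111000100000 → 010111000100001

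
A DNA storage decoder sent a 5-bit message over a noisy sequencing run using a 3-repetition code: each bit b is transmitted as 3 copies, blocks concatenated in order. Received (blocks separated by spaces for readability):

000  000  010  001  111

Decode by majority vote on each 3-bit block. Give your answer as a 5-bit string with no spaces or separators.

00001

Block 1 (000): 0 ones → 0
Block 2 (000): 0 ones → 0
Block 3 (010): 1 one → 0
Block 4 (001): 1 one → 0
Block 5 (111): 3 ones → 1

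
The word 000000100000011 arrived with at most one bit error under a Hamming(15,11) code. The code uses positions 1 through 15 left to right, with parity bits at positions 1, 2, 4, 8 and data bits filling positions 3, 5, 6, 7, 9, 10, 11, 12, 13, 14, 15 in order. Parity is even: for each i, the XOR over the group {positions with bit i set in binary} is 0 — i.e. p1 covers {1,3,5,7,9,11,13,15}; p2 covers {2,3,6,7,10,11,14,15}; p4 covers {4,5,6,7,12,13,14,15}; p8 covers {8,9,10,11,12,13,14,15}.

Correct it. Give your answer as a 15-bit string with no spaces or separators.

000001100000011

s1 (pos 1,3,5,7,9,11,13,15): 0⊕0⊕0⊕1⊕0⊕0⊕0⊕1 = 0
s2 (pos 2,3,6,7,10,11,14,15): 0⊕0⊕0⊕1⊕0⊕0⊕1⊕1 = 1
s4 (pos 4,5,6,7,12,13,14,15): 0⊕0⊕0⊕1⊕0⊕0⊕1⊕1 = 1
s8 (pos 8,9,10,11,12,13,14,15): 0⊕0⊕0⊕0⊕0⊕0⊕1⊕1 = 0
Syndrome s8…s1 = 0110 → error at position 6.
Flip position 6: 000000100000011 → 000001100000011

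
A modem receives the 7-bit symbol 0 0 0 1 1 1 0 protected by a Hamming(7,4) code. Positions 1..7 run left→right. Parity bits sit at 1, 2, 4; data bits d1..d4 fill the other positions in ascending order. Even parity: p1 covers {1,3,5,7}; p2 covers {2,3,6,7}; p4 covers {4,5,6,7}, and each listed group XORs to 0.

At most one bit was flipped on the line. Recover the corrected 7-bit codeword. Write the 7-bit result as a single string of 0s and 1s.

s1 (pos 1,3,5,7): 0⊕0⊕1⊕0 = 1
s2 (pos 2,3,6,7): 0⊕0⊕1⊕0 = 1
s4 (pos 4,5,6,7): 1⊕1⊕1⊕0 = 1
Syndrome s4…s1 = 111 → error at position 7.
Flip position 7: 0001110 → 0001111

0001111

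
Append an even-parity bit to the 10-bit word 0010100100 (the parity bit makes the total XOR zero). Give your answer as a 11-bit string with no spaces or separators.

XOR of the 10 data bits: 0⊕0⊕1⊕0⊕1⊕0⊕0⊕1⊕0⊕0 = 1
Parity bit = 1 (so all 11 bits XOR to 0).

00101001001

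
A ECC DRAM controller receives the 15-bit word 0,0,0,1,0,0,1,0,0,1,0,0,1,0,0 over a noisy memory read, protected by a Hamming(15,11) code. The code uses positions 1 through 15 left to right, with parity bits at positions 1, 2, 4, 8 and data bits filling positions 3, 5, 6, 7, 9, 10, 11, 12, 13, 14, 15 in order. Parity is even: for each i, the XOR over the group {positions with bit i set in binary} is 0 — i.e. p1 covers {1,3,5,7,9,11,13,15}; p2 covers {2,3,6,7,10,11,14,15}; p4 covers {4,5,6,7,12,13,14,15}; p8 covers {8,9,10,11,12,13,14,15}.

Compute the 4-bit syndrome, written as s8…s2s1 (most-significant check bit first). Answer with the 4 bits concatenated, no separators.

s1 (pos 1,3,5,7,9,11,13,15): 0⊕0⊕0⊕1⊕0⊕0⊕1⊕0 = 0
s2 (pos 2,3,6,7,10,11,14,15): 0⊕0⊕0⊕1⊕1⊕0⊕0⊕0 = 0
s4 (pos 4,5,6,7,12,13,14,15): 1⊕0⊕0⊕1⊕0⊕1⊕0⊕0 = 1
s8 (pos 8,9,10,11,12,13,14,15): 0⊕0⊕1⊕0⊕0⊕1⊕0⊕0 = 0
Syndrome s8…s1 = 0100 → error at position 4.

0100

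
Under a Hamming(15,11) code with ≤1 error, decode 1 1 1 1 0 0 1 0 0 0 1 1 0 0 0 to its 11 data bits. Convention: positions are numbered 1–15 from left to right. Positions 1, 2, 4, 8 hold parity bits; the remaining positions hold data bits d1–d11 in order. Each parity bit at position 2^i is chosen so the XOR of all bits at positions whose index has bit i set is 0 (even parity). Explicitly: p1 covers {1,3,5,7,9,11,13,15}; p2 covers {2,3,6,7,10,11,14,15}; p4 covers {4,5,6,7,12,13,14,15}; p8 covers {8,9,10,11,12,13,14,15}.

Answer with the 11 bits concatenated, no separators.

10010011000

s1 (pos 1,3,5,7,9,11,13,15): 1⊕1⊕0⊕1⊕0⊕1⊕0⊕0 = 0
s2 (pos 2,3,6,7,10,11,14,15): 1⊕1⊕0⊕1⊕0⊕1⊕0⊕0 = 0
s4 (pos 4,5,6,7,12,13,14,15): 1⊕0⊕0⊕1⊕1⊕0⊕0⊕0 = 1
s8 (pos 8,9,10,11,12,13,14,15): 0⊕0⊕0⊕1⊕1⊕0⊕0⊕0 = 0
Syndrome s8…s1 = 0100 → error at position 4.
Flip position 4: 111100100011000 → 111000100011000
Read data bits from positions 3,5,6,7,9,10,11,12,13,14,15: 10010011000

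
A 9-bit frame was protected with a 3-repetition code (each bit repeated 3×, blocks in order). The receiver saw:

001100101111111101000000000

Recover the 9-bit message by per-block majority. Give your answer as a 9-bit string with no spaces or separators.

Block 1 (001): 1 one → 0
Block 2 (100): 1 one → 0
Block 3 (101): 2 ones → 1
Block 4 (111): 3 ones → 1
Block 5 (111): 3 ones → 1
Block 6 (101): 2 ones → 1
Block 7 (000): 0 ones → 0
Block 8 (000): 0 ones → 0
Block 9 (000): 0 ones → 0

001111000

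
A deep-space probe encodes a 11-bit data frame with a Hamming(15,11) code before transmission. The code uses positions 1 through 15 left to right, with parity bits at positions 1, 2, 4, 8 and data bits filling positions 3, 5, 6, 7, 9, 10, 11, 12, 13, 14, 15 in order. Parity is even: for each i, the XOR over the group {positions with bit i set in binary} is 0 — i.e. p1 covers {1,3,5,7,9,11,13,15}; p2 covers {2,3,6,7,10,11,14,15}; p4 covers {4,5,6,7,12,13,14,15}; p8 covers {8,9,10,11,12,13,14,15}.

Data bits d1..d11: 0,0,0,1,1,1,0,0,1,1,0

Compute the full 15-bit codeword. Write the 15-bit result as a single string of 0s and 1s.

110100101100110

Place data at non-parity positions: p1 p2 0 p4 0 0 1 p8 1 1 0 0 1 1 0
p1 (pos 1,3,5,7,9,11,13,15): XOR of data positions = 0⊕0⊕1⊕1⊕0⊕1⊕0 = 1
p2 (pos 2,3,6,7,10,11,14,15): XOR of data positions = 0⊕0⊕1⊕1⊕0⊕1⊕0 = 1
p4 (pos 4,5,6,7,12,13,14,15): XOR of data positions = 0⊕0⊕1⊕0⊕1⊕1⊕0 = 1
p8 (pos 8,9,10,11,12,13,14,15): XOR of data positions = 1⊕1⊕0⊕0⊕1⊕1⊕0 = 0
Codeword: 110100101100110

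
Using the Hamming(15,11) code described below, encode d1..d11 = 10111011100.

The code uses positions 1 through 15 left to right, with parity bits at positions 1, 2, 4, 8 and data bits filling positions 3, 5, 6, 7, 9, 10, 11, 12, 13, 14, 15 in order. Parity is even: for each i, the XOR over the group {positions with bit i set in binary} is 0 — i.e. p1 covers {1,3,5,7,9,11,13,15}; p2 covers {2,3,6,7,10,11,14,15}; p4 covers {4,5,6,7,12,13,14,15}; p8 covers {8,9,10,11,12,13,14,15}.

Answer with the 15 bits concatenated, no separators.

Place data at non-parity positions: p1 p2 1 p4 0 1 1 p8 1 0 1 1 1 0 0
p1 (pos 1,3,5,7,9,11,13,15): XOR of data positions = 1⊕0⊕1⊕1⊕1⊕1⊕0 = 1
p2 (pos 2,3,6,7,10,11,14,15): XOR of data positions = 1⊕1⊕1⊕0⊕1⊕0⊕0 = 0
p4 (pos 4,5,6,7,12,13,14,15): XOR of data positions = 0⊕1⊕1⊕1⊕1⊕0⊕0 = 0
p8 (pos 8,9,10,11,12,13,14,15): XOR of data positions = 1⊕0⊕1⊕1⊕1⊕0⊕0 = 0
Codeword: 101001101011100

101001101011100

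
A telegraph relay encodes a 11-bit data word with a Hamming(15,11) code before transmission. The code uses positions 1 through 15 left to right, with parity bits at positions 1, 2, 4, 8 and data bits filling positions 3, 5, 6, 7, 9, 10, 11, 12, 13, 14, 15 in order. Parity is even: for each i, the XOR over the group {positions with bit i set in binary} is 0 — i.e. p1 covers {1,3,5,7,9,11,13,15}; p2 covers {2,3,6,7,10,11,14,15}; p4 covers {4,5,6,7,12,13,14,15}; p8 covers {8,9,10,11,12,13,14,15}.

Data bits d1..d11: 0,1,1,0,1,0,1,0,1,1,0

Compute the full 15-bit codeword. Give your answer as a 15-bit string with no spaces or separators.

010011001010110

Place data at non-parity positions: p1 p2 0 p4 1 1 0 p8 1 0 1 0 1 1 0
p1 (pos 1,3,5,7,9,11,13,15): XOR of data positions = 0⊕1⊕0⊕1⊕1⊕1⊕0 = 0
p2 (pos 2,3,6,7,10,11,14,15): XOR of data positions = 0⊕1⊕0⊕0⊕1⊕1⊕0 = 1
p4 (pos 4,5,6,7,12,13,14,15): XOR of data positions = 1⊕1⊕0⊕0⊕1⊕1⊕0 = 0
p8 (pos 8,9,10,11,12,13,14,15): XOR of data positions = 1⊕0⊕1⊕0⊕1⊕1⊕0 = 0
Codeword: 010011001010110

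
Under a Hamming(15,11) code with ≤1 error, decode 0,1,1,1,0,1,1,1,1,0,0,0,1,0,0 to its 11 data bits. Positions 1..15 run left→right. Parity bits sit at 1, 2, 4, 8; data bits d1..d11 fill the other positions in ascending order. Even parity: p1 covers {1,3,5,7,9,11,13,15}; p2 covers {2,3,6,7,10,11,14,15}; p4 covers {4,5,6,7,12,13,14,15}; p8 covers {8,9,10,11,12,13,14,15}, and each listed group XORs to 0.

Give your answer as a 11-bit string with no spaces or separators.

s1 (pos 1,3,5,7,9,11,13,15): 0⊕1⊕0⊕1⊕1⊕0⊕1⊕0 = 0
s2 (pos 2,3,6,7,10,11,14,15): 1⊕1⊕1⊕1⊕0⊕0⊕0⊕0 = 0
s4 (pos 4,5,6,7,12,13,14,15): 1⊕0⊕1⊕1⊕0⊕1⊕0⊕0 = 0
s8 (pos 8,9,10,11,12,13,14,15): 1⊕1⊕0⊕0⊕0⊕1⊕0⊕0 = 1
Syndrome s8…s1 = 1000 → error at position 8.
Flip position 8: 011101111000100 → 011101101000100
Read data bits from positions 3,5,6,7,9,10,11,12,13,14,15: 10111000100

10111000100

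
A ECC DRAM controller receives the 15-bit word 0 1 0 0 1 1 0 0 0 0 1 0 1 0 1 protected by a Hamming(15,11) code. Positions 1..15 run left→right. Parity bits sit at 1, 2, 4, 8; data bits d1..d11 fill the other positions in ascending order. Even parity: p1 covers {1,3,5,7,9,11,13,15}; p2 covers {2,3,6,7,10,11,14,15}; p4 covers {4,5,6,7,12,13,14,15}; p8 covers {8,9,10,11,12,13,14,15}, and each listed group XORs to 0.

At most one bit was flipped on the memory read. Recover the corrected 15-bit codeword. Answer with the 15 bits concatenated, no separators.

s1 (pos 1,3,5,7,9,11,13,15): 0⊕0⊕1⊕0⊕0⊕1⊕1⊕1 = 0
s2 (pos 2,3,6,7,10,11,14,15): 1⊕0⊕1⊕0⊕0⊕1⊕0⊕1 = 0
s4 (pos 4,5,6,7,12,13,14,15): 0⊕1⊕1⊕0⊕0⊕1⊕0⊕1 = 0
s8 (pos 8,9,10,11,12,13,14,15): 0⊕0⊕0⊕1⊕0⊕1⊕0⊕1 = 1
Syndrome s8…s1 = 1000 → error at position 8.
Flip position 8: 010011000010101 → 010011010010101

010011010010101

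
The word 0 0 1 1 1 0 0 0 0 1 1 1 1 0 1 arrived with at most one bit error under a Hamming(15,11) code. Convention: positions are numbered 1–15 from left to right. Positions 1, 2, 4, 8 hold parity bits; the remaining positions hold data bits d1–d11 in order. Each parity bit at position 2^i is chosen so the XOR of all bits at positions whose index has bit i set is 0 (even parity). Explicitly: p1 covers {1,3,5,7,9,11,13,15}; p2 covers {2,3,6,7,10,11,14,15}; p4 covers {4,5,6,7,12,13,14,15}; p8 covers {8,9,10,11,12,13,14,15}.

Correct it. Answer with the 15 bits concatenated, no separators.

001110000111001

s1 (pos 1,3,5,7,9,11,13,15): 0⊕1⊕1⊕0⊕0⊕1⊕1⊕1 = 1
s2 (pos 2,3,6,7,10,11,14,15): 0⊕1⊕0⊕0⊕1⊕1⊕0⊕1 = 0
s4 (pos 4,5,6,7,12,13,14,15): 1⊕1⊕0⊕0⊕1⊕1⊕0⊕1 = 1
s8 (pos 8,9,10,11,12,13,14,15): 0⊕0⊕1⊕1⊕1⊕1⊕0⊕1 = 1
Syndrome s8…s1 = 1101 → error at position 13.
Flip position 13: 001110000111101 → 001110000111001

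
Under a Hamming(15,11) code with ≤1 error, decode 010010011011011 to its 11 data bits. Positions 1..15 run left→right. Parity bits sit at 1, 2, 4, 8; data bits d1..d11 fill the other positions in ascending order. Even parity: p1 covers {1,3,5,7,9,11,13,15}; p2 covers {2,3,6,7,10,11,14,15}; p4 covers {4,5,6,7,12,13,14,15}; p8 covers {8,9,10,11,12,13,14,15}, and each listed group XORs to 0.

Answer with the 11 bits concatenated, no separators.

01001011011

s1 (pos 1,3,5,7,9,11,13,15): 0⊕0⊕1⊕0⊕1⊕1⊕0⊕1 = 0
s2 (pos 2,3,6,7,10,11,14,15): 1⊕0⊕0⊕0⊕0⊕1⊕1⊕1 = 0
s4 (pos 4,5,6,7,12,13,14,15): 0⊕1⊕0⊕0⊕1⊕0⊕1⊕1 = 0
s8 (pos 8,9,10,11,12,13,14,15): 1⊕1⊕0⊕1⊕1⊕0⊕1⊕1 = 0
Syndrome s8…s1 = 0000 → no error.
Read data bits from positions 3,5,6,7,9,10,11,12,13,14,15: 01001011011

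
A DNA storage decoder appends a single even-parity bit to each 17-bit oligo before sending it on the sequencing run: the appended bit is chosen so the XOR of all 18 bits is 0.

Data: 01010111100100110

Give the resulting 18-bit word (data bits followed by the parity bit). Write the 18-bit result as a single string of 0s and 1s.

XOR of the 17 data bits: 0⊕1⊕0⊕1⊕0⊕1⊕1⊕1⊕1⊕0⊕0⊕1⊕0⊕0⊕1⊕1⊕0 = 1
Parity bit = 1 (so all 18 bits XOR to 0).

010101111001001101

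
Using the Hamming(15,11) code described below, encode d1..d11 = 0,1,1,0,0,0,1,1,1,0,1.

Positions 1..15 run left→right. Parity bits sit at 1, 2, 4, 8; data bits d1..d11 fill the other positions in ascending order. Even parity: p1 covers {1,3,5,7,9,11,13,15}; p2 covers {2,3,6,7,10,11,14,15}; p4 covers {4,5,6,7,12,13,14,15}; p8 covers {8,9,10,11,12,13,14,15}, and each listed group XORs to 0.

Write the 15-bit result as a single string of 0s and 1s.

Place data at non-parity positions: p1 p2 0 p4 1 1 0 p8 0 0 1 1 1 0 1
p1 (pos 1,3,5,7,9,11,13,15): XOR of data positions = 0⊕1⊕0⊕0⊕1⊕1⊕1 = 0
p2 (pos 2,3,6,7,10,11,14,15): XOR of data positions = 0⊕1⊕0⊕0⊕1⊕0⊕1 = 1
p4 (pos 4,5,6,7,12,13,14,15): XOR of data positions = 1⊕1⊕0⊕1⊕1⊕0⊕1 = 1
p8 (pos 8,9,10,11,12,13,14,15): XOR of data positions = 0⊕0⊕1⊕1⊕1⊕0⊕1 = 0
Codeword: 010111000011101

010111000011101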